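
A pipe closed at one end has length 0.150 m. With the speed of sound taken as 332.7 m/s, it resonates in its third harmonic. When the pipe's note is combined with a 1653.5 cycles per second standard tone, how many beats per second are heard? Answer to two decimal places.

10.00 Hz

Closed pipe (odd harmonics): f_n = n·v/(4L) = 3·332.7/(4·0.150) = 1663.5000 Hz.
f_beat = |1663.5000 − 1653.5| = 10.00 Hz.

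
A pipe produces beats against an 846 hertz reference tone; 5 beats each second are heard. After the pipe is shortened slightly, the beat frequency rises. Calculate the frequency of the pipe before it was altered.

|f − 846| = 5, so the pipe was at either 841 Hz or 851 Hz.
A shorter pipe has a higher fundamental; the adjustment raises the pipe's frequency.
The beat rate rose, so the adjustment moved the pipe further from 846 Hz — it was already above the reference.

851 Hz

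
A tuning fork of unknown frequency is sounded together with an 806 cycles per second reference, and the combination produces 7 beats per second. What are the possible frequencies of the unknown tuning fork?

799 Hz or 813 Hz

|f − 806| = 7, so f = 806 ± 7.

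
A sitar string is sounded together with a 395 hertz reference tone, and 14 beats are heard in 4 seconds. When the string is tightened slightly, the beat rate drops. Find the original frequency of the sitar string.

391.5 Hz

Beat frequency = 14/4 = 3.5 Hz.
|f − 395| = 3.5, so the sitar string was at either 391.5 Hz or 398.5 Hz.
Increasing tension raises a string's frequency; the adjustment raises the sitar string's frequency.
The beat rate fell, so the adjustment moved the sitar string toward 395 Hz — it must have started below the reference.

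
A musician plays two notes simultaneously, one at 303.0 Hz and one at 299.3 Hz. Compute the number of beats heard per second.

f_beat = |f₁ − f₂|.
|303.0 − 299.3| = 3.7 Hz.

3.7 Hz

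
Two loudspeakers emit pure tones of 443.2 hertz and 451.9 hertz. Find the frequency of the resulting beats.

The beat frequency equals the magnitude of the frequency difference.
|443.2 − 451.9| = 8.7 Hz.

8.7 Hz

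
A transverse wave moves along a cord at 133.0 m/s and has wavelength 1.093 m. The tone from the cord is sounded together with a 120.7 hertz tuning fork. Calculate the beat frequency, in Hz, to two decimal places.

Source frequency f = v/λ = 133.0/1.093 = 121.6834 Hz.
f_beat = |121.6834 − 120.7| = 0.98 Hz.

0.98 Hz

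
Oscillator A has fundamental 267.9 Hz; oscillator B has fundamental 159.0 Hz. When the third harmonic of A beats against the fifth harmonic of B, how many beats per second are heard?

8.7 Hz

Third harmonic of the first: 3·267.9 = 803.7 Hz.
Fifth harmonic of the second: 5·159.0 = 795.0 Hz.
f_beat = |803.7 − 795.0| = 8.7 Hz.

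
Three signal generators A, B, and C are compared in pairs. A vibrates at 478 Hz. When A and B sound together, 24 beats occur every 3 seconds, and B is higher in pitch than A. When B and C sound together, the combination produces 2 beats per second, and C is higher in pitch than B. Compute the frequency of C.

488 Hz

A–B: Beat frequency = 24/3 = 8 Hz.
B is above A, so f_B = 478 + 8 = 486 Hz.
C is above B, so f_C = 486 + 2 = 488 Hz.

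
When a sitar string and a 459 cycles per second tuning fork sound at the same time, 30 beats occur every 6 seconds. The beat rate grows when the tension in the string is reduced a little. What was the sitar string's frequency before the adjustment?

Beat frequency = 30/6 = 5 Hz.
|f − 459| = 5, so the sitar string was at either 454 Hz or 464 Hz.
Lower tension means lower frequency; the adjustment lowers the sitar string's frequency.
The beat rate rose, so the adjustment moved the sitar string further from 459 Hz — it was already below the reference.

454 Hz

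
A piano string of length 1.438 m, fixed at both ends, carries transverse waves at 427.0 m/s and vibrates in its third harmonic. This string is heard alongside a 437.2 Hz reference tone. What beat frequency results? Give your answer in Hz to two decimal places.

8.21 Hz

For a string fixed at both ends, f_n = n·v/(2L) = 3·427.0/(2·1.438) = 445.4103 Hz.
f_beat = |445.4103 − 437.2| = 8.21 Hz.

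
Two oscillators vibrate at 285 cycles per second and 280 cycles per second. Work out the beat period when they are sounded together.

0.200 s

f_beat = |285 − 280| = 5 Hz.
Beat period T = 1 / f_beat = 1 / 5 s.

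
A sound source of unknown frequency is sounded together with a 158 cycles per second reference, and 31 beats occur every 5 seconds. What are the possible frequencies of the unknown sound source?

Beat frequency = 31/5 = 6.2 Hz.
|f − 158| = 6.2, so f = 158 ± 6.2.

151.8 Hz or 164.2 Hz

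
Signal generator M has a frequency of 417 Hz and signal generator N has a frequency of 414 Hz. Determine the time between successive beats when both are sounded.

0.333 s

f_beat = |417 − 414| = 3 Hz.
Beat period T = 1 / f_beat = 1 / 3 s.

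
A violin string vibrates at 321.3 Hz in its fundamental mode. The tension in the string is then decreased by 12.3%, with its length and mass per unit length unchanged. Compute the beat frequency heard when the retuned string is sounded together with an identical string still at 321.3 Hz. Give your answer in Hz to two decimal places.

20.41 Hz

For a string, f ∝ √T, so the new frequency is 321.3·√0.877 = 300.8919 Hz.
f_beat = |300.8919 − 321.3| = 20.41 Hz.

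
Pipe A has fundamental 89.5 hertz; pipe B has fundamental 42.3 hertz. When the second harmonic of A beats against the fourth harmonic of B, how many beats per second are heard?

Second harmonic of the first: 2·89.5 = 179.0 Hz.
Fourth harmonic of the second: 4·42.3 = 169.2 Hz.
f_beat = |179.0 − 169.2| = 9.8 Hz.

9.8 Hz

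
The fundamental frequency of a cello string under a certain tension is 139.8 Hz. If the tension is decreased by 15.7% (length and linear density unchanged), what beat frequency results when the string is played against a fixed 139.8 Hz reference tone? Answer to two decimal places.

11.44 Hz

For a string, f ∝ √T, so the new frequency is 139.8·√0.843 = 128.3574 Hz.
f_beat = |128.3574 − 139.8| = 11.44 Hz.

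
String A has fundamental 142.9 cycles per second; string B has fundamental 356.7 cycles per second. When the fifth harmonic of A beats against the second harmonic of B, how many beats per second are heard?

Fifth harmonic of the first: 5·142.9 = 714.5 Hz.
Second harmonic of the second: 2·356.7 = 713.4 Hz.
f_beat = |714.5 − 713.4| = 1.1 Hz.

1.1 Hz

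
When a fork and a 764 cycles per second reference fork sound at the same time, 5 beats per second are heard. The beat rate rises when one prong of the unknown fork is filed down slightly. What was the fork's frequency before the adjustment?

769 Hz

|f − 764| = 5, so the fork was at either 759 Hz or 769 Hz.
Filing a prong removes mass and raises the fork's frequency; the adjustment raises the fork's frequency.
The beat rate rose, so the adjustment moved the fork further from 764 Hz — it was already above the reference.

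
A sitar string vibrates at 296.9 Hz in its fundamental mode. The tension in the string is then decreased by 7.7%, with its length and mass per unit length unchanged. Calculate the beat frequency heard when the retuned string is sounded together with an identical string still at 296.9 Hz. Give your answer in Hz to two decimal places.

11.66 Hz

For a string, f ∝ √T, so the new frequency is 296.9·√0.923 = 285.2404 Hz.
f_beat = |285.2404 − 296.9| = 11.66 Hz.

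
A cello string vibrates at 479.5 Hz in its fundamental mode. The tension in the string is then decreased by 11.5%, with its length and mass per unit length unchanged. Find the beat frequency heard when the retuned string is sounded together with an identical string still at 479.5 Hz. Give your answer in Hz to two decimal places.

For a string, f ∝ √T, so the new frequency is 479.5·√0.885 = 451.0869 Hz.
f_beat = |451.0869 − 479.5| = 28.41 Hz.

28.41 Hz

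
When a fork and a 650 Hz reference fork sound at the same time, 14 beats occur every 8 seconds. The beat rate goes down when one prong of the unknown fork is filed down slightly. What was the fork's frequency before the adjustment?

648.25 Hz

Beat frequency = 14/8 = 1.75 Hz.
|f − 650| = 1.75, so the fork was at either 648.25 Hz or 651.75 Hz.
Filing a prong removes mass and raises the fork's frequency; the adjustment raises the fork's frequency.
The beat rate fell, so the adjustment moved the fork toward 650 Hz — it must have started below the reference.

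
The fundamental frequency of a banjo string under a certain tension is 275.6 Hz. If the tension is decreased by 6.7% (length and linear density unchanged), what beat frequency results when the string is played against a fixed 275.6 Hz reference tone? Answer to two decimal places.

For a string, f ∝ √T, so the new frequency is 275.6·√0.933 = 266.2073 Hz.
f_beat = |266.2073 − 275.6| = 9.39 Hz.

9.39 Hz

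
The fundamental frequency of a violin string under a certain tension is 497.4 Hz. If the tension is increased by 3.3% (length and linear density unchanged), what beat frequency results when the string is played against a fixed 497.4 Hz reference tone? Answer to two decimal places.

8.14 Hz

For a string, f ∝ √T, so the new frequency is 497.4·√1.033 = 505.5405 Hz.
f_beat = |505.5405 − 497.4| = 8.14 Hz.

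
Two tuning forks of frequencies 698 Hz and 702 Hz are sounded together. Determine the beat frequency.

The beat frequency equals the magnitude of the frequency difference.
|698 − 702| = 4 Hz.

4 Hz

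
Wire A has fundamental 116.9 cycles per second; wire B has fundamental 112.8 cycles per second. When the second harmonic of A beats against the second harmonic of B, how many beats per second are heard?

8.2 Hz

Second harmonic of the first: 2·116.9 = 233.8 Hz.
Second harmonic of the second: 2·112.8 = 225.6 Hz.
f_beat = |233.8 − 225.6| = 8.2 Hz.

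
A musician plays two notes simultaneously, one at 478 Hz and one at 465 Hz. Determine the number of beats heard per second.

The beat frequency equals the magnitude of the frequency difference.
|478 − 465| = 13 Hz.

13 Hz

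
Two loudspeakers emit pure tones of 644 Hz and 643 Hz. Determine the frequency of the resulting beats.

1 Hz

Beats arise from superposition of two nearby frequencies; the beat rate is |f₁ − f₂|.
|644 − 643| = 1 Hz.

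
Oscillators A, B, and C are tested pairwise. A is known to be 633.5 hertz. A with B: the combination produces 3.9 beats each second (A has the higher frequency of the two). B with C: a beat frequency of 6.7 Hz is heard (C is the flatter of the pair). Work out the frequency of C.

622.9 Hz

B is below A, so f_B = 633.5 − 3.9 = 629.6 Hz.
C is below B, so f_C = 629.6 − 6.7 = 622.9 Hz.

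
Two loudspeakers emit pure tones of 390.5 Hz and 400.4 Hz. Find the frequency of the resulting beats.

The beat frequency equals the magnitude of the frequency difference.
|390.5 − 400.4| = 9.9 Hz.

9.9 Hz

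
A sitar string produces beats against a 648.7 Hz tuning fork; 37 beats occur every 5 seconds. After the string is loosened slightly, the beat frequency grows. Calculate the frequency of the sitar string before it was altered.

641.3 Hz

Beat frequency = 37/5 = 7.4 Hz.
|f − 648.7| = 7.4, so the sitar string was at either 641.3 Hz or 656.1 Hz.
Reducing tension lowers a string's frequency; the adjustment lowers the sitar string's frequency.
The beat rate rose, so the adjustment moved the sitar string further from 648.7 Hz — it was already below the reference.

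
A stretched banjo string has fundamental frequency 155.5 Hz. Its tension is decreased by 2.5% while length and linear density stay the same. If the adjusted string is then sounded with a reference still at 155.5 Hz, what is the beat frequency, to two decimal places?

For a string, f ∝ √T, so the new frequency is 155.5·√0.975 = 153.5439 Hz.
f_beat = |153.5439 − 155.5| = 1.96 Hz.

1.96 Hz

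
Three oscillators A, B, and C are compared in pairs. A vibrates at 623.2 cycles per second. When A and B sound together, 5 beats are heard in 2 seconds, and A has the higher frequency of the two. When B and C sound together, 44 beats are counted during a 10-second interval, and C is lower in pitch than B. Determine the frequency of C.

A–B: Beat frequency = 5/2 = 2.5 Hz.
B is below A, so f_B = 623.2 − 2.5 = 620.7 Hz.
B–C: Beat frequency = 44/10 = 4.4 Hz.
C is below B, so f_C = 620.7 − 4.4 = 616.3 Hz.

616.3 Hz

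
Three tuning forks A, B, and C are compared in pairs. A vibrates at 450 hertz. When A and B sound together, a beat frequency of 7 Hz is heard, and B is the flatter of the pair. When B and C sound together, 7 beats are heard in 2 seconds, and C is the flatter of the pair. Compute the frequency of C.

439.5 Hz

B is below A, so f_B = 450 − 7 = 443 Hz.
B–C: Beat frequency = 7/2 = 3.5 Hz.
C is below B, so f_C = 443 − 3.5 = 439.5 Hz.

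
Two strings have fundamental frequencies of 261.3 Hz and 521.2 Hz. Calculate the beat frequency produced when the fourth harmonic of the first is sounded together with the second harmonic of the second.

Fourth harmonic of the first: 4·261.3 = 1045.2 Hz.
Second harmonic of the second: 2·521.2 = 1042.4 Hz.
f_beat = |1045.2 − 1042.4| = 2.8 Hz.

2.8 Hz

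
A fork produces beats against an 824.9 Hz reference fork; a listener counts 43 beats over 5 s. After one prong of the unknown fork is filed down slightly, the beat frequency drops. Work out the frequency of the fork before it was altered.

816.3 Hz

Beat frequency = 43/5 = 8.6 Hz.
|f − 824.9| = 8.6, so the fork was at either 816.3 Hz or 833.5 Hz.
Filing a prong removes mass and raises the fork's frequency; the adjustment raises the fork's frequency.
The beat rate fell, so the adjustment moved the fork toward 824.9 Hz — it must have started below the reference.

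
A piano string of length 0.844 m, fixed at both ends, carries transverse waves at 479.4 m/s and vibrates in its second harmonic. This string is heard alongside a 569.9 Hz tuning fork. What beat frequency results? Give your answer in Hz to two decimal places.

For a string fixed at both ends, f_n = n·v/(2L) = 2·479.4/(2·0.844) = 568.0095 Hz.
f_beat = |568.0095 − 569.9| = 1.89 Hz.

1.89 Hz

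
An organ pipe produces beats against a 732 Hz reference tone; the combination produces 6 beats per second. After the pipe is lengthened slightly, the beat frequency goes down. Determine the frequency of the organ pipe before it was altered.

|f − 732| = 6, so the organ pipe was at either 726 Hz or 738 Hz.
A longer pipe has a lower fundamental; the adjustment lowers the organ pipe's frequency.
The beat rate fell, so the adjustment moved the organ pipe toward 732 Hz — it must have started above the reference.

738 Hz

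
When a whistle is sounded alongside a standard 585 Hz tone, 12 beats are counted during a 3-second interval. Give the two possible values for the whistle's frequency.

581 Hz or 589 Hz

Beat frequency = 12/3 = 4 Hz.
|f − 585| = 4, so f = 585 ± 4.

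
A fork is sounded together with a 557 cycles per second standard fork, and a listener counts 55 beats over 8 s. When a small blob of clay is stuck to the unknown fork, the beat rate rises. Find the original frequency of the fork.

550.125 Hz

Beat frequency = 55/8 = 6.875 Hz.
|f − 557| = 6.875, so the fork was at either 550.125 Hz or 563.875 Hz.
Adding mass to a fork lowers its frequency; the adjustment lowers the fork's frequency.
The beat rate rose, so the adjustment moved the fork further from 557 Hz — it was already below the reference.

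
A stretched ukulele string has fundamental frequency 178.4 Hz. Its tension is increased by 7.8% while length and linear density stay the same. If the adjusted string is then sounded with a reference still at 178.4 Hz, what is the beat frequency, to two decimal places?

For a string, f ∝ √T, so the new frequency is 178.4·√1.078 = 185.2270 Hz.
f_beat = |185.2270 − 178.4| = 6.83 Hz.

6.83 Hz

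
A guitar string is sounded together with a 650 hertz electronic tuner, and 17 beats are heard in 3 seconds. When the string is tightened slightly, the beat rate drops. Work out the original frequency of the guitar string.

Beat frequency = 17/3 = 5.6667 Hz.
|f − 650| = 5.6667, so the guitar string was at either 644.3333 Hz or 655.6667 Hz.
Increasing tension raises a string's frequency; the adjustment raises the guitar string's frequency.
The beat rate fell, so the adjustment moved the guitar string toward 650 Hz — it must have started below the reference.

644.3333 Hz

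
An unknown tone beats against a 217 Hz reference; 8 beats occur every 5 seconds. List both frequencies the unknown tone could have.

Beat frequency = 8/5 = 1.6 Hz.
|f − 217| = 1.6, so f = 217 ± 1.6.

215.4 Hz or 218.6 Hz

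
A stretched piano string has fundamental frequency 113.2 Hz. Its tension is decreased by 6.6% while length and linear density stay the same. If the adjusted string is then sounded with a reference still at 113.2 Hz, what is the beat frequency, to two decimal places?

3.80 Hz

For a string, f ∝ √T, so the new frequency is 113.2·√0.934 = 109.4006 Hz.
f_beat = |109.4006 − 113.2| = 3.80 Hz.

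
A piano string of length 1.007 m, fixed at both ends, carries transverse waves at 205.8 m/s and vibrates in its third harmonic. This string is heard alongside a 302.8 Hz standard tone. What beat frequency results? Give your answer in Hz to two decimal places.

3.75 Hz

For a string fixed at both ends, f_n = n·v/(2L) = 3·205.8/(2·1.007) = 306.5541 Hz.
f_beat = |306.5541 − 302.8| = 3.75 Hz.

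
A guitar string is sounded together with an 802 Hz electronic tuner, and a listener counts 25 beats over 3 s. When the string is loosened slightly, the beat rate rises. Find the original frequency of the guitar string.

793.6667 Hz

Beat frequency = 25/3 = 8.3333 Hz.
|f − 802| = 8.3333, so the guitar string was at either 793.6667 Hz or 810.3333 Hz.
Reducing tension lowers a string's frequency; the adjustment lowers the guitar string's frequency.
The beat rate rose, so the adjustment moved the guitar string further from 802 Hz — it was already below the reference.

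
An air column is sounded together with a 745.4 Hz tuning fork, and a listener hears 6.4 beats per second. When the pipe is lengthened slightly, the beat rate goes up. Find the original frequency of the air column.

739 Hz

|f − 745.4| = 6.4, so the air column was at either 739 Hz or 751.8 Hz.
A longer pipe has a lower fundamental; the adjustment lowers the air column's frequency.
The beat rate rose, so the adjustment moved the air column further from 745.4 Hz — it was already below the reference.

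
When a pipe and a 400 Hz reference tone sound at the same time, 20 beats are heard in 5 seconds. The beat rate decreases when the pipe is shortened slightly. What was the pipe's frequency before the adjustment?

396 Hz

Beat frequency = 20/5 = 4 Hz.
|f − 400| = 4, so the pipe was at either 396 Hz or 404 Hz.
A shorter pipe has a higher fundamental; the adjustment raises the pipe's frequency.
The beat rate fell, so the adjustment moved the pipe toward 400 Hz — it must have started below the reference.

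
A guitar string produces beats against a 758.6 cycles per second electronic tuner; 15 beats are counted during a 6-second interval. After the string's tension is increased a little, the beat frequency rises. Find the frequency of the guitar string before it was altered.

761.1 Hz

Beat frequency = 15/6 = 2.5 Hz.
|f − 758.6| = 2.5, so the guitar string was at either 756.1 Hz or 761.1 Hz.
Higher tension means higher frequency; the adjustment raises the guitar string's frequency.
The beat rate rose, so the adjustment moved the guitar string further from 758.6 Hz — it was already above the reference.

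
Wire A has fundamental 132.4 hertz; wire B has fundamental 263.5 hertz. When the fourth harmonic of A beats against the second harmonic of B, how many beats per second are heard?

Fourth harmonic of the first: 4·132.4 = 529.6 Hz.
Second harmonic of the second: 2·263.5 = 527.0 Hz.
f_beat = |529.6 − 527.0| = 2.6 Hz.

2.6 Hz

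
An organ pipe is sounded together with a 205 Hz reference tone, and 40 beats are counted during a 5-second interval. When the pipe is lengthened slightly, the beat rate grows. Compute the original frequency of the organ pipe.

197 Hz

Beat frequency = 40/5 = 8 Hz.
|f − 205| = 8, so the organ pipe was at either 197 Hz or 213 Hz.
A longer pipe has a lower fundamental; the adjustment lowers the organ pipe's frequency.
The beat rate rose, so the adjustment moved the organ pipe further from 205 Hz — it was already below the reference.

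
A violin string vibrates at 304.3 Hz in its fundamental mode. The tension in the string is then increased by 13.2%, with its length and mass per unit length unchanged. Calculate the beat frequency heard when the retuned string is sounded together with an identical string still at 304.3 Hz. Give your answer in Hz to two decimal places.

19.46 Hz

For a string, f ∝ √T, so the new frequency is 304.3·√1.132 = 323.7615 Hz.
f_beat = |323.7615 − 304.3| = 19.46 Hz.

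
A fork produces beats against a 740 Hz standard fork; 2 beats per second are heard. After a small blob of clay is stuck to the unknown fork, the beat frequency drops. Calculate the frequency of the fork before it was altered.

|f − 740| = 2, so the fork was at either 738 Hz or 742 Hz.
Adding mass to a fork lowers its frequency; the adjustment lowers the fork's frequency.
The beat rate fell, so the adjustment moved the fork toward 740 Hz — it must have started above the reference.

742 Hz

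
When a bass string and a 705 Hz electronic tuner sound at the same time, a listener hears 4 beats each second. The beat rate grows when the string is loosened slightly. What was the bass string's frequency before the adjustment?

701 Hz

|f − 705| = 4, so the bass string was at either 701 Hz or 709 Hz.
Reducing tension lowers a string's frequency; the adjustment lowers the bass string's frequency.
The beat rate rose, so the adjustment moved the bass string further from 705 Hz — it was already below the reference.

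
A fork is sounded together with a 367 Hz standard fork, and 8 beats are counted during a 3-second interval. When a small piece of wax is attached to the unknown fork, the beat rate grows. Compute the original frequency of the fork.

Beat frequency = 8/3 = 2.6667 Hz.
|f − 367| = 2.6667, so the fork was at either 364.3333 Hz or 369.6667 Hz.
Loading a fork with wax lowers its frequency; the adjustment lowers the fork's frequency.
The beat rate rose, so the adjustment moved the fork further from 367 Hz — it was already below the reference.

364.3333 Hz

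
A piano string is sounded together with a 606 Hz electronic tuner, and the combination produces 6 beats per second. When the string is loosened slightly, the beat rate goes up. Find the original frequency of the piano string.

600 Hz

|f − 606| = 6, so the piano string was at either 600 Hz or 612 Hz.
Reducing tension lowers a string's frequency; the adjustment lowers the piano string's frequency.
The beat rate rose, so the adjustment moved the piano string further from 606 Hz — it was already below the reference.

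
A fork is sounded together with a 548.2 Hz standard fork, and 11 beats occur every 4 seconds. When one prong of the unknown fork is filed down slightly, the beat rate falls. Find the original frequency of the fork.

Beat frequency = 11/4 = 2.75 Hz.
|f − 548.2| = 2.75, so the fork was at either 545.45 Hz or 550.95 Hz.
Filing a prong removes mass and raises the fork's frequency; the adjustment raises the fork's frequency.
The beat rate fell, so the adjustment moved the fork toward 548.2 Hz — it must have started below the reference.

545.45 Hz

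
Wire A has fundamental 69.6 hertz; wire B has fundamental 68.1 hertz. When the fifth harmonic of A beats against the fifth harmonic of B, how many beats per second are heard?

7.5 Hz

Fifth harmonic of the first: 5·69.6 = 348.0 Hz.
Fifth harmonic of the second: 5·68.1 = 340.5 Hz.
f_beat = |348.0 − 340.5| = 7.5 Hz.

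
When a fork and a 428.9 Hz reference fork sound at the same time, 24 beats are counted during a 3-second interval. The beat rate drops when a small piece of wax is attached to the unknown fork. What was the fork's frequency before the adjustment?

436.9 Hz

Beat frequency = 24/3 = 8 Hz.
|f − 428.9| = 8, so the fork was at either 420.9 Hz or 436.9 Hz.
Loading a fork with wax lowers its frequency; the adjustment lowers the fork's frequency.
The beat rate fell, so the adjustment moved the fork toward 428.9 Hz — it must have started above the reference.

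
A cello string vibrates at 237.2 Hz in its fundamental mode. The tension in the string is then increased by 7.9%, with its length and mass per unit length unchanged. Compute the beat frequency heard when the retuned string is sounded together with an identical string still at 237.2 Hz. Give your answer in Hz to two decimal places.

For a string, f ∝ √T, so the new frequency is 237.2·√1.079 = 246.3913 Hz.
f_beat = |246.3913 − 237.2| = 9.19 Hz.

9.19 Hz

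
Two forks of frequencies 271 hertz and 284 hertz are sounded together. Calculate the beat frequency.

13 Hz

Beats arise from superposition of two nearby frequencies; the beat rate is |f₁ − f₂|.
|271 − 284| = 13 Hz.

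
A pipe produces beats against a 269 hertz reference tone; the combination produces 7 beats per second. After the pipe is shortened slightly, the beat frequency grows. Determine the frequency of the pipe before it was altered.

|f − 269| = 7, so the pipe was at either 262 Hz or 276 Hz.
A shorter pipe has a higher fundamental; the adjustment raises the pipe's frequency.
The beat rate rose, so the adjustment moved the pipe further from 269 Hz — it was already above the reference.

276 Hz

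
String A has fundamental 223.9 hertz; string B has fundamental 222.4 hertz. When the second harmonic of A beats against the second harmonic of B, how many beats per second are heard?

Second harmonic of the first: 2·223.9 = 447.8 Hz.
Second harmonic of the second: 2·222.4 = 444.8 Hz.
f_beat = |447.8 − 444.8| = 3.0 Hz.

3.0 Hz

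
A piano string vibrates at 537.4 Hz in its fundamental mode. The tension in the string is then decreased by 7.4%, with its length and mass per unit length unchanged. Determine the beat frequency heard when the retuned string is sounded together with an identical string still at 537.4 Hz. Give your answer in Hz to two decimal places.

20.27 Hz

For a string, f ∝ √T, so the new frequency is 537.4·√0.926 = 517.1341 Hz.
f_beat = |517.1341 − 537.4| = 20.27 Hz.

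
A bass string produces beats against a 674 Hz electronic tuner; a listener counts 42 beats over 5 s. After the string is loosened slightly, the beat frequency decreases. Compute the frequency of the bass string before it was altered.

Beat frequency = 42/5 = 8.4 Hz.
|f − 674| = 8.4, so the bass string was at either 665.6 Hz or 682.4 Hz.
Reducing tension lowers a string's frequency; the adjustment lowers the bass string's frequency.
The beat rate fell, so the adjustment moved the bass string toward 674 Hz — it must have started above the reference.

682.4 Hz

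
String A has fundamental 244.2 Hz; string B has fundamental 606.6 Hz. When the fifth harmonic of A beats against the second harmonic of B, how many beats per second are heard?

Fifth harmonic of the first: 5·244.2 = 1221.0 Hz.
Second harmonic of the second: 2·606.6 = 1213.2 Hz.
f_beat = |1221.0 − 1213.2| = 7.8 Hz.

7.8 Hz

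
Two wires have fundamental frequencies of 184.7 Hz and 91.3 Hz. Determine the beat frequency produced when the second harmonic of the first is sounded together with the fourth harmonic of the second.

Second harmonic of the first: 2·184.7 = 369.4 Hz.
Fourth harmonic of the second: 4·91.3 = 365.2 Hz.
f_beat = |369.4 − 365.2| = 4.2 Hz.

4.2 Hz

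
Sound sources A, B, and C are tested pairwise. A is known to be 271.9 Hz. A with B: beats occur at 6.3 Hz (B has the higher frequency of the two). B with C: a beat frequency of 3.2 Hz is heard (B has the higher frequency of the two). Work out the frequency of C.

B is above A, so f_B = 271.9 + 6.3 = 278.2 Hz.
C is below B, so f_C = 278.2 − 3.2 = 275 Hz.

275 Hz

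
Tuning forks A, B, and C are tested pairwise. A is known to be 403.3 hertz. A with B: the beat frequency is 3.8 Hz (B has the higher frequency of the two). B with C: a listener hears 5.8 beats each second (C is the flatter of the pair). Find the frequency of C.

B is above A, so f_B = 403.3 + 3.8 = 407.1 Hz.
C is below B, so f_C = 407.1 − 5.8 = 401.3 Hz.

401.3 Hz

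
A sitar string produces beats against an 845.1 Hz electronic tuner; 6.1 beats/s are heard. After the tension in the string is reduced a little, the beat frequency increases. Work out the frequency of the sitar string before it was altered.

839 Hz

|f − 845.1| = 6.1, so the sitar string was at either 839 Hz or 851.2 Hz.
Lower tension means lower frequency; the adjustment lowers the sitar string's frequency.
The beat rate rose, so the adjustment moved the sitar string further from 845.1 Hz — it was already below the reference.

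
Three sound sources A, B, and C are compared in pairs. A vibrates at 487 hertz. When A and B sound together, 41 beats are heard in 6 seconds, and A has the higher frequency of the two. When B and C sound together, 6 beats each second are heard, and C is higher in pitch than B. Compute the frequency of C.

A–B: Beat frequency = 41/6 = 6.8333 Hz.
B is below A, so f_B = 487 − 6.8333 = 480.1667 Hz.
C is above B, so f_C = 480.1667 + 6 = 486.1667 Hz.

486.1667 Hz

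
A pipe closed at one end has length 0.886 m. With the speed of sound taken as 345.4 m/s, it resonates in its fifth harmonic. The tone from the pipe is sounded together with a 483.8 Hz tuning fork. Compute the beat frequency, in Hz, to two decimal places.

3.50 Hz

Closed pipe (odd harmonics): f_n = n·v/(4L) = 5·345.4/(4·0.886) = 487.3025 Hz.
f_beat = |487.3025 − 483.8| = 3.50 Hz.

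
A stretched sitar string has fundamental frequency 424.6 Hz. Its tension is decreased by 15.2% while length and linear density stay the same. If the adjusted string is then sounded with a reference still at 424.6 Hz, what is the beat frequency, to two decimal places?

For a string, f ∝ √T, so the new frequency is 424.6·√0.848 = 391.0010 Hz.
f_beat = |391.0010 − 424.6| = 33.60 Hz.

33.60 Hz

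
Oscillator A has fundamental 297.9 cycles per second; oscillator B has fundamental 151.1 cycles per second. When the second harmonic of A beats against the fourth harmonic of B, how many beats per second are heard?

8.6 Hz

Second harmonic of the first: 2·297.9 = 595.8 Hz.
Fourth harmonic of the second: 4·151.1 = 604.4 Hz.
f_beat = |595.8 − 604.4| = 8.6 Hz.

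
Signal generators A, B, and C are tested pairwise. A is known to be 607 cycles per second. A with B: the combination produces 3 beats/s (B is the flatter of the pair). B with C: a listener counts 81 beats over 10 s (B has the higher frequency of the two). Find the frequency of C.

595.9 Hz

B is below A, so f_B = 607 − 3 = 604 Hz.
B–C: Beat frequency = 81/10 = 8.1 Hz.
C is below B, so f_C = 604 − 8.1 = 595.9 Hz.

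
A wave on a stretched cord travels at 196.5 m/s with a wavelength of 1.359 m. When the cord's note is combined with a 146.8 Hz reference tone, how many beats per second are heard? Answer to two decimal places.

Source frequency f = v/λ = 196.5/1.359 = 144.5916 Hz.
f_beat = |144.5916 − 146.8| = 2.21 Hz.

2.21 Hz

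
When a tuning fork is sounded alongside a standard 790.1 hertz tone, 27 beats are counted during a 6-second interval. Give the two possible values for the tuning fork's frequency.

Beat frequency = 27/6 = 4.5 Hz.
|f − 790.1| = 4.5, so f = 790.1 ± 4.5.

785.6 Hz or 794.6 Hz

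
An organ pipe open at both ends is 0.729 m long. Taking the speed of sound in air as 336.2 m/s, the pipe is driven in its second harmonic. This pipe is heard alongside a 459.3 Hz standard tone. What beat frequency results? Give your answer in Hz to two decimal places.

1.88 Hz

Open pipe: f_n = n·v/(2L) = 2·336.2/(2·0.729) = 461.1797 Hz.
f_beat = |461.1797 − 459.3| = 1.88 Hz.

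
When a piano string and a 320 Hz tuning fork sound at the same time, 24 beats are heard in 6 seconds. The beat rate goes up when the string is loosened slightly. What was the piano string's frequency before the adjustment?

Beat frequency = 24/6 = 4 Hz.
|f − 320| = 4, so the piano string was at either 316 Hz or 324 Hz.
Reducing tension lowers a string's frequency; the adjustment lowers the piano string's frequency.
The beat rate rose, so the adjustment moved the piano string further from 320 Hz — it was already below the reference.

316 Hz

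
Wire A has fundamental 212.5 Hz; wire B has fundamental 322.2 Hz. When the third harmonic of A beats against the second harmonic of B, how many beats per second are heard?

6.9 Hz

Third harmonic of the first: 3·212.5 = 637.5 Hz.
Second harmonic of the second: 2·322.2 = 644.4 Hz.
f_beat = |637.5 − 644.4| = 6.9 Hz.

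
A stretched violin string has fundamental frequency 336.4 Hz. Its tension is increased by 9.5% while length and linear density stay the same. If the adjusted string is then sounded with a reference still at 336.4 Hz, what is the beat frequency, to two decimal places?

For a string, f ∝ √T, so the new frequency is 336.4·√1.095 = 352.0165 Hz.
f_beat = |352.0165 − 336.4| = 15.62 Hz.

15.62 Hz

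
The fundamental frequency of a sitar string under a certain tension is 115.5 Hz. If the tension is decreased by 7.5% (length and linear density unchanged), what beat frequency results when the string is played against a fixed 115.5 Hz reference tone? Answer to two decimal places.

4.42 Hz

For a string, f ∝ √T, so the new frequency is 115.5·√0.925 = 111.0843 Hz.
f_beat = |111.0843 − 115.5| = 4.42 Hz.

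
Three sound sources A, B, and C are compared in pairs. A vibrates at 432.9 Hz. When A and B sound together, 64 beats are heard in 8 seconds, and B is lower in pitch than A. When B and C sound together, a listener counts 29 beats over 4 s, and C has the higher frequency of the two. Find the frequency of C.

A–B: Beat frequency = 64/8 = 8 Hz.
B is below A, so f_B = 432.9 − 8 = 424.9 Hz.
B–C: Beat frequency = 29/4 = 7.25 Hz.
C is above B, so f_C = 424.9 + 7.25 = 432.15 Hz.

432.15 Hz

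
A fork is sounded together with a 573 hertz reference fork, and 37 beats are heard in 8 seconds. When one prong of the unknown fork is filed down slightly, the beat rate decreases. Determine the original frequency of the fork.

568.375 Hz

Beat frequency = 37/8 = 4.625 Hz.
|f − 573| = 4.625, so the fork was at either 568.375 Hz or 577.625 Hz.
Filing a prong removes mass and raises the fork's frequency; the adjustment raises the fork's frequency.
The beat rate fell, so the adjustment moved the fork toward 573 Hz — it must have started below the reference.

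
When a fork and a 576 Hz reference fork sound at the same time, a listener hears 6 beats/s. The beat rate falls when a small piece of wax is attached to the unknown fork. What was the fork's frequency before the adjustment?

582 Hz

|f − 576| = 6, so the fork was at either 570 Hz or 582 Hz.
Loading a fork with wax lowers its frequency; the adjustment lowers the fork's frequency.
The beat rate fell, so the adjustment moved the fork toward 576 Hz — it must have started above the reference.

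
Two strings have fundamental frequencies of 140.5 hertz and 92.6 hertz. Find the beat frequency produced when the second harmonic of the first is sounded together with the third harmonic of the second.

3.2 Hz

Second harmonic of the first: 2·140.5 = 281.0 Hz.
Third harmonic of the second: 3·92.6 = 277.8 Hz.
f_beat = |281.0 − 277.8| = 3.2 Hz.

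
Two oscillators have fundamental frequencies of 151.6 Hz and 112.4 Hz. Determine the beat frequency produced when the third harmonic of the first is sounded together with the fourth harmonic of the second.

5.2 Hz

Third harmonic of the first: 3·151.6 = 454.8 Hz.
Fourth harmonic of the second: 4·112.4 = 449.6 Hz.
f_beat = |454.8 − 449.6| = 5.2 Hz.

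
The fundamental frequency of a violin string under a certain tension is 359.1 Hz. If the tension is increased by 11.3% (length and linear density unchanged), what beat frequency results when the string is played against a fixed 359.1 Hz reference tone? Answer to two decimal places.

For a string, f ∝ √T, so the new frequency is 359.1·√1.113 = 378.8462 Hz.
f_beat = |378.8462 − 359.1| = 19.75 Hz.

19.75 Hz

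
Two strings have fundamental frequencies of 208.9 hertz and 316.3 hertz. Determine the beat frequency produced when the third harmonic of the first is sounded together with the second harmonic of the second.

5.9 Hz

Third harmonic of the first: 3·208.9 = 626.7 Hz.
Second harmonic of the second: 2·316.3 = 632.6 Hz.
f_beat = |626.7 − 632.6| = 5.9 Hz.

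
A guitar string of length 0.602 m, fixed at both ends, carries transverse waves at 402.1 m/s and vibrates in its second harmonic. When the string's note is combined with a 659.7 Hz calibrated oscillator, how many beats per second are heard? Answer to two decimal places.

8.24 Hz

For a string fixed at both ends, f_n = n·v/(2L) = 2·402.1/(2·0.602) = 667.9402 Hz.
f_beat = |667.9402 − 659.7| = 8.24 Hz.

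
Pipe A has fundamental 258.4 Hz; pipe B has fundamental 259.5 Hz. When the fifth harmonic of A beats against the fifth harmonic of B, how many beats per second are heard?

Fifth harmonic of the first: 5·258.4 = 1292.0 Hz.
Fifth harmonic of the second: 5·259.5 = 1297.5 Hz.
f_beat = |1292.0 − 1297.5| = 5.5 Hz.

5.5 Hz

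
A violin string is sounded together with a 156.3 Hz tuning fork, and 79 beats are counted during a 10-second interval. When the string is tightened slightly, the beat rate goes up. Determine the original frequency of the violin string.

Beat frequency = 79/10 = 7.9 Hz.
|f − 156.3| = 7.9, so the violin string was at either 148.4 Hz or 164.2 Hz.
Increasing tension raises a string's frequency; the adjustment raises the violin string's frequency.
The beat rate rose, so the adjustment moved the violin string further from 156.3 Hz — it was already above the reference.

164.2 Hz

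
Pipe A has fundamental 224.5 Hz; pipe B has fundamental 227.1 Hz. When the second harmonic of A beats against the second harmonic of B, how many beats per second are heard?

5.2 Hz

Second harmonic of the first: 2·224.5 = 449.0 Hz.
Second harmonic of the second: 2·227.1 = 454.2 Hz.
f_beat = |449.0 − 454.2| = 5.2 Hz.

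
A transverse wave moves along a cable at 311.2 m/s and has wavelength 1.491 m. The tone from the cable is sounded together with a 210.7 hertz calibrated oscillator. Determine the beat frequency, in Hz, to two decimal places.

Source frequency f = v/λ = 311.2/1.491 = 208.7190 Hz.
f_beat = |208.7190 − 210.7| = 1.98 Hz.

1.98 Hz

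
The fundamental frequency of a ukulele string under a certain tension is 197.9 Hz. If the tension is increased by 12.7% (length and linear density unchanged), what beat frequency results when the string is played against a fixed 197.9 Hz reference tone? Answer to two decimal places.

12.19 Hz

For a string, f ∝ √T, so the new frequency is 197.9·√1.127 = 210.0911 Hz.
f_beat = |210.0911 − 197.9| = 12.19 Hz.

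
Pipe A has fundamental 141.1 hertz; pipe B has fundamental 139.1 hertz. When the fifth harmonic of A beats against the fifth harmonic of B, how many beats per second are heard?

Fifth harmonic of the first: 5·141.1 = 705.5 Hz.
Fifth harmonic of the second: 5·139.1 = 695.5 Hz.
f_beat = |705.5 − 695.5| = 10.0 Hz.

10.0 Hz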